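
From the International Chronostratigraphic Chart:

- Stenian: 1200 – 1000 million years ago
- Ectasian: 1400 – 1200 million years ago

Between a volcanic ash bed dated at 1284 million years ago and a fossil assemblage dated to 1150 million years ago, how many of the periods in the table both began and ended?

Checking each listed span, none has both start < 1284 Ma and end > 1150 Ma — every period straddles one of the two dates or lies outside them — so the count is 0.

0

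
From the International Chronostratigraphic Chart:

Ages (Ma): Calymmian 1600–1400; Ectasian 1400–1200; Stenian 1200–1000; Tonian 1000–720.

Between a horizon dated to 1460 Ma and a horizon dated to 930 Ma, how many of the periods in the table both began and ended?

1460 Ma sits inside the Calymmian (1600–1400) and 930 Ma inside the Tonian (1000–720); neither of those is wholly between the two dates.
The listed periods lying completely between them are Ectasian, Stenian — 2 in all.

2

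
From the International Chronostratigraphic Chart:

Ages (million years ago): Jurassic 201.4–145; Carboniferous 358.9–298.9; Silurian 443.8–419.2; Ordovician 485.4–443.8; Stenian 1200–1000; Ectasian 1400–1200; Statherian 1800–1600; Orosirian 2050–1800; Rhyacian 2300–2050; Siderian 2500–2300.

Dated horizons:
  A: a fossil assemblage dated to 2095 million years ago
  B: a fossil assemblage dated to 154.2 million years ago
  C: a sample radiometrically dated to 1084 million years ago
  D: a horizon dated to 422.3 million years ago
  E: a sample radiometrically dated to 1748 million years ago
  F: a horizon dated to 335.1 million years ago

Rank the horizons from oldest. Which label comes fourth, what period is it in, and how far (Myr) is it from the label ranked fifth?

Larger Ma means older, so oldest first: A 2095 > E 1748 > C 1084 > D 422.3 > F 335.1 > B 154.2.
Counting 4 along gives D (422.3 Ma); the excerpt puts that inside the Silurian, 443.8–419.2 Ma.
Next in line is F (335.1 Ma), and 422.3 − 335.1 = 87.2 Myr.

D, in the Silurian; 87.2 million years to F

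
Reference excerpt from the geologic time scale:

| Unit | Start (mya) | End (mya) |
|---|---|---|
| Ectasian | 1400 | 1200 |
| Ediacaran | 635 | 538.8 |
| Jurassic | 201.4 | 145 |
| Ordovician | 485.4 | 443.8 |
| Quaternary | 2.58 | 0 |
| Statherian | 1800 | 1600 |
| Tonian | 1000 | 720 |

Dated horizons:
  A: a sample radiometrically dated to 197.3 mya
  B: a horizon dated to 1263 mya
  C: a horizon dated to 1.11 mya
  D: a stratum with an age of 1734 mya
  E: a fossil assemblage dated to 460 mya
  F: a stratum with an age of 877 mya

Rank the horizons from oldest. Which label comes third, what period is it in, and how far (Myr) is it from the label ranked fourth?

Larger Ma means older, so oldest first: D 1734 > B 1263 > F 877 > E 460 > A 197.3 > C 1.11.
Counting 3 along gives F (877 Ma); the excerpt puts that inside the Tonian, 1000–720 Ma.
Next in line is E (460 Ma), and 877 − 460 = 417 Myr.

F, in the Tonian; 417 million years to E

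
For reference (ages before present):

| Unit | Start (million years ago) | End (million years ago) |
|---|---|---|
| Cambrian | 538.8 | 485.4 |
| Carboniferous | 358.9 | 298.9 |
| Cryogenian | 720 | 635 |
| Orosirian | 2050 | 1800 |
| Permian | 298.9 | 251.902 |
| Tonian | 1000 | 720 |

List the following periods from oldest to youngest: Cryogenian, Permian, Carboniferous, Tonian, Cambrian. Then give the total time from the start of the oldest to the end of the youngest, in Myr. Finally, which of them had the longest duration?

Tonian, Cryogenian, Cambrian, Carboniferous, Permian; total span 748.098 Myr; longest is Tonian

Start ages (Ma): Tonian 1000, Cryogenian 720, Cambrian 538.8, Carboniferous 358.9, Permian 298.9.
Ordered oldest to youngest: Tonian, Cryogenian, Cambrian, Carboniferous, Permian.
Span = 1000 − 251.902 = 748.098 Myr.
Durations: Permian 46.998, Cambrian 53.4, Tonian 280, Cryogenian 85, Carboniferous 60 → longest is Tonian (280 Myr).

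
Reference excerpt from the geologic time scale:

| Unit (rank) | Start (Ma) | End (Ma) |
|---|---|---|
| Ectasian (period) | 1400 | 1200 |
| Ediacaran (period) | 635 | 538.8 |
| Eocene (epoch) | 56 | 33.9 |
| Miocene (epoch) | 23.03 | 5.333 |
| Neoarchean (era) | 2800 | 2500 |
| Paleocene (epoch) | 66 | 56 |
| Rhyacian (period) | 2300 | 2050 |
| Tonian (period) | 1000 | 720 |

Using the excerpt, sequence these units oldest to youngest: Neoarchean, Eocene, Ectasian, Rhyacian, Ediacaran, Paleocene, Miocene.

Neoarchean, then Rhyacian, then Ectasian, then Ediacaran, then Paleocene, then Eocene, then Miocene

The oldest of these is Neoarchean (starts 2800 Ma) and the youngest is Miocene (ends 5.333 Ma).
In between, by decreasing start age: Rhyacian (2300), Ectasian (1400), Ediacaran (635), Paleocene (66), Eocene (56).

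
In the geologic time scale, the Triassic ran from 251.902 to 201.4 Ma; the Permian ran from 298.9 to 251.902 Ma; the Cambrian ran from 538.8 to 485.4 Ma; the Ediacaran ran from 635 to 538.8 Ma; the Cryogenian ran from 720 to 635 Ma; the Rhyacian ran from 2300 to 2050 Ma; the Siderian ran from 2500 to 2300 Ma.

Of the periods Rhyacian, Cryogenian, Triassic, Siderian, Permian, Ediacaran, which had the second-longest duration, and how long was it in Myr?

Durations: Rhyacian 250; Cryogenian 85; Triassic 50.502; Siderian 200; Permian 46.998; Ediacaran 96.2 Myr.
Sorted longest-first: Rhyacian (250), Siderian (200), Ediacaran (96.2), Cryogenian (85), Triassic (50.502), Permian (46.998).
The second longest is Siderian at 200 Myr.

Siderian, 200 million years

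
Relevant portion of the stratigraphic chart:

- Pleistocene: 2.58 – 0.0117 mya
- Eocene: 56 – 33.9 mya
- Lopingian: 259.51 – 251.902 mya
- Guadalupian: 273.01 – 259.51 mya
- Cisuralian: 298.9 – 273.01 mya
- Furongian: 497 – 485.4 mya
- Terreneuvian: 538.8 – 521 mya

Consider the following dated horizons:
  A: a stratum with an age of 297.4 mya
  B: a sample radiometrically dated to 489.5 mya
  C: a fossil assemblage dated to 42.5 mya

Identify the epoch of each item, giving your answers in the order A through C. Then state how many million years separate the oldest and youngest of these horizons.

A — Cisuralian; B — Furongian; C — Eocene; span 447 million years

Match each age against the start–end ranges in the excerpt: A = 297.4 Ma → Cisuralian (298.9–273.01); B = 489.5 Ma → Furongian (497–485.4); C = 42.5 Ma → Eocene (56–33.9).
The largest age is 489.5 Ma and the smallest is 42.5 Ma; their difference is 447 Myr.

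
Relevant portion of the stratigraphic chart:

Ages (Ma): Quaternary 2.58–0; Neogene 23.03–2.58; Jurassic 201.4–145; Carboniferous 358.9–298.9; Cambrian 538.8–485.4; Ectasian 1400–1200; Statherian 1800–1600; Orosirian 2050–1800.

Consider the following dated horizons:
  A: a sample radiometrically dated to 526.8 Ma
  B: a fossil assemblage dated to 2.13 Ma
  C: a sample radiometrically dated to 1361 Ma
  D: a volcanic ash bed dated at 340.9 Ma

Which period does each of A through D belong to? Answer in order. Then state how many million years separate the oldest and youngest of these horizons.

A: 526.8 Ma lies in 538.8–485.4 Ma, so Cambrian.
B: 2.13 Ma lies in 2.58–0 Ma, so Quaternary.
C: 1361 Ma lies in 1400–1200 Ma, so Ectasian.
D: 340.9 Ma lies in 358.9–298.9 Ma, so Carboniferous.
Oldest = 1361 Ma, youngest = 2.13 Ma → span 1358.87 Myr.

A — Cambrian; B — Quaternary; C — Ectasian; D — Carboniferous; span 1358.87 million years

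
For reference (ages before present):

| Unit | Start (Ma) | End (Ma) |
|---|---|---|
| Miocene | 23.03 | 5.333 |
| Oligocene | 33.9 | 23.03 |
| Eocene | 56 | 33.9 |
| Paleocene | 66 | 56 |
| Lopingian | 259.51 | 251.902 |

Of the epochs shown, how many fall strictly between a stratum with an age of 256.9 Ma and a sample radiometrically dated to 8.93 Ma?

The older date is 256.9 Ma and the younger is 8.93 Ma.
Epochs with start < 256.9 and end > 8.93 Ma: Paleocene (66–56), Eocene (56–33.9), Oligocene (33.9–23.03).
That is 3 complete epochs.

3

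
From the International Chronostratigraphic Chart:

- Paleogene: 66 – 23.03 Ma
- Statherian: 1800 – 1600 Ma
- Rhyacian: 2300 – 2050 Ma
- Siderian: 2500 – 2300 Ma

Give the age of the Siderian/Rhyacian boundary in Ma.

The Siderian ends and the Rhyacian begins at 2300 Ma.

2300 Ma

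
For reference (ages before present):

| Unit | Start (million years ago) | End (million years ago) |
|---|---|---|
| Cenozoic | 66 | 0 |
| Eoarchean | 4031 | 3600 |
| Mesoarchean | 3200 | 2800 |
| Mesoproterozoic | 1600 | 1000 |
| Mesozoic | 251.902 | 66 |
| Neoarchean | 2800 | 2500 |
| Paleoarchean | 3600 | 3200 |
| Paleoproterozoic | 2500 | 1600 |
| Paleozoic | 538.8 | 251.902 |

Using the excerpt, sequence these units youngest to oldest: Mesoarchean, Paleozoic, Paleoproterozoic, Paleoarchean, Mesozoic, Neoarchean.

Mesozoic, Paleozoic, Paleoproterozoic, Neoarchean, Mesoarchean, Paleoarchean

Sorting by start age (ascending Ma, since larger Ma = older): Mesozoic start 251.902, Paleozoic start 538.8, Paleoproterozoic start 2500, Neoarchean start 2800, Mesoarchean start 3200, Paleoarchean start 3600.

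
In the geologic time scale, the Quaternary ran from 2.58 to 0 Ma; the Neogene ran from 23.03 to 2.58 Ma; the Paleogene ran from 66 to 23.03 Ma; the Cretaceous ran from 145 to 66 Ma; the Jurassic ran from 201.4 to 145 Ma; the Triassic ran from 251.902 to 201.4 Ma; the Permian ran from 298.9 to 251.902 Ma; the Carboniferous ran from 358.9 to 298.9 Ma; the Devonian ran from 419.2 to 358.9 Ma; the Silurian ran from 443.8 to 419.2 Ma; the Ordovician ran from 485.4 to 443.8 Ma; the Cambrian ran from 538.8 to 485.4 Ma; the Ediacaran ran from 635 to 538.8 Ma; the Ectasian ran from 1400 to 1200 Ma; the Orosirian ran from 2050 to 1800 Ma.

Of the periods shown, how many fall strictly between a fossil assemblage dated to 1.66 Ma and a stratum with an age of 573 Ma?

The older date is 573 Ma and the younger is 1.66 Ma.
Periods with start < 573 and end > 1.66 Ma: Cambrian (538.8–485.4), Ordovician (485.4–443.8), Silurian (443.8–419.2), Devonian (419.2–358.9), Carboniferous (358.9–298.9), Permian (298.9–251.902), Triassic (251.902–201.4), Jurassic (201.4–145), Cretaceous (145–66), Paleogene (66–23.03), Neogene (23.03–2.58).
That is 11 complete periods.

11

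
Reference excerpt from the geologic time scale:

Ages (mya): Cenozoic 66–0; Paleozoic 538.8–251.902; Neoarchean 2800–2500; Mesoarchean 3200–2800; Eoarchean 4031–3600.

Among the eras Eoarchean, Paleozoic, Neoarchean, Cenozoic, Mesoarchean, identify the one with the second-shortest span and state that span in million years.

Paleozoic, 286.898 million years

Durations: Eoarchean 431; Paleozoic 286.898; Neoarchean 300; Cenozoic 66; Mesoarchean 400 Myr.
Sorted shortest-first: Cenozoic (66), Paleozoic (286.898), Neoarchean (300), Mesoarchean (400), Eoarchean (431).
The second shortest is Paleozoic at 286.898 Myr.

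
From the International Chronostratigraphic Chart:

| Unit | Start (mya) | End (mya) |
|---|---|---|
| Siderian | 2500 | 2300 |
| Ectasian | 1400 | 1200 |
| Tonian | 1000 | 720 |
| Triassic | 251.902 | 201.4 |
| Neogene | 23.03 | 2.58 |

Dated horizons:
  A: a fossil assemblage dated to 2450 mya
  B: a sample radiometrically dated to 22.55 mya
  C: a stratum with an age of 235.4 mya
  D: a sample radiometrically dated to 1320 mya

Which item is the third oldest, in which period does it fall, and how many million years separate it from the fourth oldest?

C, in the Triassic; 212.85 million years to B

Larger Ma means older, so oldest first: A 2450 > D 1320 > C 235.4 > B 22.55.
Counting 3 along gives C (235.4 Ma); the excerpt puts that inside the Triassic, 251.902–201.4 Ma.
Next in line is B (22.55 Ma), and 235.4 − 22.55 = 212.85 Myr.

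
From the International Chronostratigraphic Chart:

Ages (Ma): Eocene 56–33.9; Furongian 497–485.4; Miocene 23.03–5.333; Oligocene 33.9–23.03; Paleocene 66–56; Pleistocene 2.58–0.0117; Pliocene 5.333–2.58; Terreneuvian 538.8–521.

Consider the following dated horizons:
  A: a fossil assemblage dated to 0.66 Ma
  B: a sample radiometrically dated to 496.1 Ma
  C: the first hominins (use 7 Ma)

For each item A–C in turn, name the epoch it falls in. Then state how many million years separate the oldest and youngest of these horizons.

A — Pleistocene; B — Furongian; C — Miocene; span 495.44 million years

Match each age against the start–end ranges in the excerpt: A = 0.66 Ma → Pleistocene (2.58–0.0117); B = 496.1 Ma → Furongian (497–485.4); C = 7 Ma → Miocene (23.03–5.333).
The largest age is 496.1 Ma and the smallest is 0.66 Ma; their difference is 495.44 Myr.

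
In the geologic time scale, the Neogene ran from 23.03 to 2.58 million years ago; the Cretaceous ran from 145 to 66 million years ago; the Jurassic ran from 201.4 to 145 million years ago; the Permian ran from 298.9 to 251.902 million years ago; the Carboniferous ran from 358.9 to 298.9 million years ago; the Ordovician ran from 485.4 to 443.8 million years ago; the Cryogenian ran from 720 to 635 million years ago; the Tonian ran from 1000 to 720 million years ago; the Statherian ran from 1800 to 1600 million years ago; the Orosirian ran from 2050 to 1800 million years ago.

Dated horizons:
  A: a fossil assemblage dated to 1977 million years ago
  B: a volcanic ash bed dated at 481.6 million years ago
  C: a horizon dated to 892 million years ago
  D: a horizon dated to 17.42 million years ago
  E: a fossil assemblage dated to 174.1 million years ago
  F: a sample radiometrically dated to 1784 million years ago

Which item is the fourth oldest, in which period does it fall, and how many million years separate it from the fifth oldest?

Larger Ma means older, so oldest first: A 1977 > F 1784 > C 892 > B 481.6 > E 174.1 > D 17.42.
Counting 4 along gives B (481.6 Ma); the excerpt puts that inside the Ordovician, 485.4–443.8 Ma.
Next in line is E (174.1 Ma), and 481.6 − 174.1 = 307.5 Myr.

B, in the Ordovician; 307.5 million years to E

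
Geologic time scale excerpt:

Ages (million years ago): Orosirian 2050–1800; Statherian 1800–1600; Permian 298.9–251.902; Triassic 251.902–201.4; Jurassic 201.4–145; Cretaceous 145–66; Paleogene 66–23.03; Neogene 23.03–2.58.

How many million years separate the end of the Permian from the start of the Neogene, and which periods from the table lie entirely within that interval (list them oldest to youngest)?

228.872 million years; Triassic, Jurassic, Cretaceous, Paleogene

The Permian closes at 251.902 Ma and the Neogene opens at 23.03 Ma, so the interval is 251.902 − 23.03 = 228.872 Myr.
A period fits inside if it starts at or after 251.902 Ma and ends at or before 23.03 Ma; oldest first that gives Triassic, Jurassic, Cretaceous, Paleogene.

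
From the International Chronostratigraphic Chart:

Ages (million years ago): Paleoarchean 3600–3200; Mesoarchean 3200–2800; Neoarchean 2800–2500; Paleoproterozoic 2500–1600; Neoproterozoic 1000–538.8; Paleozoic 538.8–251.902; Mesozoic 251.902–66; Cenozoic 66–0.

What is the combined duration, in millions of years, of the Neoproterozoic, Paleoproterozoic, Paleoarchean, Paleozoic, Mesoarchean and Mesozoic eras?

2634 million years

Each duration: Neoproterozoic = 461.2; Paleoproterozoic = 900; Paleoarchean = 400; Paleozoic = 286.898; Mesoarchean = 400; Mesozoic = 185.902.
Sum: 461.2 + 900 + 400 + 286.898 + 400 + 185.902 = 2634 Myr.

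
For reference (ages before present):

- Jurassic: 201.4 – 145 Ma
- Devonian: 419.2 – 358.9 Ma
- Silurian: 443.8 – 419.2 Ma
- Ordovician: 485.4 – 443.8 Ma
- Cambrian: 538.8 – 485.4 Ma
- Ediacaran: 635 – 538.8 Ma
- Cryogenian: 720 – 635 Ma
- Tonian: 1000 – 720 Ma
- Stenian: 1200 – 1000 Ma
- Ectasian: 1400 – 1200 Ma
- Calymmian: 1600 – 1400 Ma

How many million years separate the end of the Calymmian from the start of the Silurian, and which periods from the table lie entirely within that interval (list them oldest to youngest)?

The Calymmian closes at 1400 Ma and the Silurian opens at 443.8 Ma, so the interval is 1400 − 443.8 = 956.2 Myr.
A period fits inside if it starts at or after 1400 Ma and ends at or before 443.8 Ma; oldest first that gives Ectasian, Stenian, Tonian, Cryogenian, Ediacaran, Cambrian, Ordovician.

956.2 million years; Ectasian, Stenian, Tonian, Cryogenian, Ediacaran, Cambrian, Ordovician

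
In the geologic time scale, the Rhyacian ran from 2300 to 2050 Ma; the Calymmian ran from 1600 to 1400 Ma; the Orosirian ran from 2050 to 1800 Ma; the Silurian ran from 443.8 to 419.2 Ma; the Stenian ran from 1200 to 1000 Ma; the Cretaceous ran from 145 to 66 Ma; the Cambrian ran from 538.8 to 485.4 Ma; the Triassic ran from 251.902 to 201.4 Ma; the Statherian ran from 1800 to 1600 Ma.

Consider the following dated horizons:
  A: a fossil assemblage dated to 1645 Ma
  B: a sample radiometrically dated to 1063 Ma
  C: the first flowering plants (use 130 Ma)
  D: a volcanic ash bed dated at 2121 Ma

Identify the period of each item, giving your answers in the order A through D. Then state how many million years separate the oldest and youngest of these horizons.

A — Statherian; B — Stenian; C — Cretaceous; D — Rhyacian; span 1991 million years

Match each age against the start–end ranges in the excerpt: A = 1645 Ma → Statherian (1800–1600); B = 1063 Ma → Stenian (1200–1000); C = 130 Ma → Cretaceous (145–66); D = 2121 Ma → Rhyacian (2300–2050).
The largest age is 2121 Ma and the smallest is 130 Ma; their difference is 1991 Myr.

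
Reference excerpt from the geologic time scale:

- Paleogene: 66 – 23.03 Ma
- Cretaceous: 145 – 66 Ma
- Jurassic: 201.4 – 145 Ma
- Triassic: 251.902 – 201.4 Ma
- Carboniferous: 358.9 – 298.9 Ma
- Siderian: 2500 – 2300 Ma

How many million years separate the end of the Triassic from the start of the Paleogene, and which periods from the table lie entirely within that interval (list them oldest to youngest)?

135.4 million years; Jurassic, Cretaceous

The Triassic closes at 201.4 Ma and the Paleogene opens at 66 Ma, so the interval is 201.4 − 66 = 135.4 Myr.
A period fits inside if it starts at or after 201.4 Ma and ends at or before 66 Ma; oldest first that gives Jurassic, Cretaceous.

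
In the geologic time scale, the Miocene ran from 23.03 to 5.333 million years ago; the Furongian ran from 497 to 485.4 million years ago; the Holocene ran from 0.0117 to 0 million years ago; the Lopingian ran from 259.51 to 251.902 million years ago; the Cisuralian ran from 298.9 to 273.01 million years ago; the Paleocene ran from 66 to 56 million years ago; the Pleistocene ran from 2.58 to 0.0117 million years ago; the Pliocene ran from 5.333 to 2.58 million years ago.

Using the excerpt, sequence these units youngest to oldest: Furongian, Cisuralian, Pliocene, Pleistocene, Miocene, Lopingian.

Read off each span (Ma): Furongian 497–485.4; Cisuralian 298.9–273.01; Pliocene 5.333–2.58; Pleistocene 2.58–0.0117; Miocene 23.03–5.333; Lopingian 259.51–251.902.
Larger Ma is older, so oldest→youngest is Furongian, Cisuralian, Lopingian, Miocene, Pliocene, Pleistocene; reverse it for youngest→oldest.

Pleistocene, Pliocene, Miocene, Lopingian, Cisuralian, Furongian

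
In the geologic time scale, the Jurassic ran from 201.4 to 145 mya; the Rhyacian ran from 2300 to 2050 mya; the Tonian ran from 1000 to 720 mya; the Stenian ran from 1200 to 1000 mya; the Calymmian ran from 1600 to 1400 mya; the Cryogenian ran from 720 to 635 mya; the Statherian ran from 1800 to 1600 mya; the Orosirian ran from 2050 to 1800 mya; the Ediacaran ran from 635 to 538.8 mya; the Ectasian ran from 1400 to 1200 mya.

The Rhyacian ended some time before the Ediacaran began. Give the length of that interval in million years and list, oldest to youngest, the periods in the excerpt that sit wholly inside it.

1415 million years; Orosirian, Statherian, Calymmian, Ectasian, Stenian, Tonian, Cryogenian

End of Rhyacian = 2050 Ma; start of Ediacaran = 635 Ma.
Gap = 2050 − 635 = 1415 Myr.
Periods wholly inside 2050–635 Ma: Orosirian (2050–1800), Statherian (1800–1600), Calymmian (1600–1400), Ectasian (1400–1200), Stenian (1200–1000), Tonian (1000–720), Cryogenian (720–635).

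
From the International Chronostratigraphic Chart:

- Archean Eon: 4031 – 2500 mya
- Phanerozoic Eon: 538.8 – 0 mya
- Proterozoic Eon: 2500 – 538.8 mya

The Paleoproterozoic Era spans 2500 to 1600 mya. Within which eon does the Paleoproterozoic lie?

Proterozoic

The Paleoproterozoic (2500–1600 Ma) lies entirely within 2500–538.8 Ma, the Proterozoic Eon.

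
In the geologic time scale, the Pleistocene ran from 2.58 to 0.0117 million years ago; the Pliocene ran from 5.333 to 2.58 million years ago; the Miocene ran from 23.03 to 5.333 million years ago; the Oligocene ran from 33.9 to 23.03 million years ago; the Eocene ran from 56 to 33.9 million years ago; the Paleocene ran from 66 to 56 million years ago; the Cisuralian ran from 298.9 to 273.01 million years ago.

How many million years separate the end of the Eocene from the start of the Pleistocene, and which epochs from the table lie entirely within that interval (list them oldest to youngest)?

31.32 million years; Oligocene, Miocene, Pliocene

The Eocene closes at 33.9 Ma and the Pleistocene opens at 2.58 Ma, so the interval is 33.9 − 2.58 = 31.32 Myr.
An epoch fits inside if it starts at or after 33.9 Ma and ends at or before 2.58 Ma; oldest first that gives Oligocene, Miocene, Pliocene.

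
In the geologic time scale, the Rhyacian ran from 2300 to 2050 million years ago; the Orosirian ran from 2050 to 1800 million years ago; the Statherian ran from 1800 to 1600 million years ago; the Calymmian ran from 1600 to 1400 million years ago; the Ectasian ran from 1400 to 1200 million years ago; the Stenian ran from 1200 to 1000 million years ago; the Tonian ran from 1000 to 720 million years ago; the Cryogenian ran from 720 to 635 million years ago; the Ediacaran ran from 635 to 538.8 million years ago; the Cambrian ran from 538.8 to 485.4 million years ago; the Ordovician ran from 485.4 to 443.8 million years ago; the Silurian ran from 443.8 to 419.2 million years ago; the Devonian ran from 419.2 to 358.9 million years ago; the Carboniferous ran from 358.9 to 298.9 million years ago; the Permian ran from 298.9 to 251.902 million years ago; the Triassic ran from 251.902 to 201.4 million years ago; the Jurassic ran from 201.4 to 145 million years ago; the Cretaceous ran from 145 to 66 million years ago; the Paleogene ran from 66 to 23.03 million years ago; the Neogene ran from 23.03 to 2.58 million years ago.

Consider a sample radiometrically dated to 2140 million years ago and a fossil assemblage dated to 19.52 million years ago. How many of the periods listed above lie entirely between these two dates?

2140 Ma sits inside the Rhyacian (2300–2050) and 19.52 Ma inside the Neogene (23.03–2.58); neither of those is wholly between the two dates.
The listed periods lying completely between them are Orosirian, Statherian, Calymmian, Ectasian, Stenian, Tonian, Cryogenian, Ediacaran, Cambrian, Ordovician, Silurian, Devonian, Carboniferous, Permian, Triassic, Jurassic, Cretaceous, Paleogene — 18 in all.

18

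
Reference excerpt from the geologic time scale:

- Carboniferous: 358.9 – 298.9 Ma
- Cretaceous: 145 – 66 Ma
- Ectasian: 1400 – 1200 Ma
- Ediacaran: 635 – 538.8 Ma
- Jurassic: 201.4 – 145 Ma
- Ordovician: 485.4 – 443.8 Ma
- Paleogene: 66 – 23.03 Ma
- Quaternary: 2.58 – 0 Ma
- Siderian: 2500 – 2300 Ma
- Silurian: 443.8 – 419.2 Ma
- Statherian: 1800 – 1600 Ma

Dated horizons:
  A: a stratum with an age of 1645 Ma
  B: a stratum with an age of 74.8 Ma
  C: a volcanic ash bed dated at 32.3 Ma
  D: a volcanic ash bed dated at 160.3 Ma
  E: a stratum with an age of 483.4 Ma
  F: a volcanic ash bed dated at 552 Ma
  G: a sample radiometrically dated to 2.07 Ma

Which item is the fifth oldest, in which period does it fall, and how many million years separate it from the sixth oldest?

B, in the Cretaceous; 42.5 million years to C

Sorted oldest-first by Ma: A (1645), F (552), E (483.4), D (160.3), B (74.8), C (32.3), G (2.07).
The fifth oldest is B at 74.8 Ma, which lies in 145–66 Ma: the Cretaceous.
The sixth oldest is C at 32.3 Ma; separation = |74.8 − 32.3| = 42.5 Myr.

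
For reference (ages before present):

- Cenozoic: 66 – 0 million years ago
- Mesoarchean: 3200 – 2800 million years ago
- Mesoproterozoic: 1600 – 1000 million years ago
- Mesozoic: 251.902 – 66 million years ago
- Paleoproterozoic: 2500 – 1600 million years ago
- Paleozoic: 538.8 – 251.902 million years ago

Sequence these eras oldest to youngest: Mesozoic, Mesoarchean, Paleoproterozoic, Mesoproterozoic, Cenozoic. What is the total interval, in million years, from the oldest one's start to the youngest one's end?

Mesoarchean → Paleoproterozoic → Mesoproterozoic → Mesozoic → Cenozoic; total span 3200 Myr

From the excerpt: Mesozoic 251.902–66; Mesoarchean 3200–2800; Paleoproterozoic 2500–1600; Mesoproterozoic 1600–1000; Cenozoic 66–0 (Ma).
Larger Ma is earlier, so the oldest is Mesoarchean and the youngest is Cenozoic; oldest to youngest: Mesoarchean, Paleoproterozoic, Mesoproterozoic, Mesozoic, Cenozoic.
Oldest start 3200 minus youngest end 0 gives 3200 Myr overall.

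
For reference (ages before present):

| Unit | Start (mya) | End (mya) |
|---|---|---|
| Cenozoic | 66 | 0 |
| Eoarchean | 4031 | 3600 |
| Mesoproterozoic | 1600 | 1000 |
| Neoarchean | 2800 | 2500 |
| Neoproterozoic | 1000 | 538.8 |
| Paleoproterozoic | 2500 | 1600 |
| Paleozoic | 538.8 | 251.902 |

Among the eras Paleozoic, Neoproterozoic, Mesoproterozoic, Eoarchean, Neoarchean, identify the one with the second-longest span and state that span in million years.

Neoproterozoic, 461.2 million years

Durations: Paleozoic 286.898; Neoproterozoic 461.2; Mesoproterozoic 600; Eoarchean 431; Neoarchean 300 Myr.
Sorted longest-first: Mesoproterozoic (600), Neoproterozoic (461.2), Eoarchean (431), Neoarchean (300), Paleozoic (286.898).
The second longest is Neoproterozoic at 461.2 Myr.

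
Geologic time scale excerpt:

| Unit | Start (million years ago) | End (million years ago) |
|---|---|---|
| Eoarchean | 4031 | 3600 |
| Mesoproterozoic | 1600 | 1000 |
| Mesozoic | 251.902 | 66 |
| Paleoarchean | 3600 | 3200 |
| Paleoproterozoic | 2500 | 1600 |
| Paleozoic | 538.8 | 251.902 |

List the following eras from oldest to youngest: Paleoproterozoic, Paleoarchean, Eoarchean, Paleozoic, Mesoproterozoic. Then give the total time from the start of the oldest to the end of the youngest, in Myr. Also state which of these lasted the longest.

Eoarchean, Paleoarchean, Paleoproterozoic, Mesoproterozoic, Paleozoic; total span 3779.098 Myr; longest is Paleoproterozoic

From the excerpt: Paleoproterozoic 2500–1600; Paleoarchean 3600–3200; Eoarchean 4031–3600; Paleozoic 538.8–251.902; Mesoproterozoic 1600–1000 (Ma).
Larger Ma is earlier, so the oldest is Eoarchean and the youngest is Paleozoic; oldest to youngest: Eoarchean, Paleoarchean, Paleoproterozoic, Mesoproterozoic, Paleozoic.
Oldest start 4031 minus youngest end 251.902 gives 3779.098 Myr overall.
Individual lengths (start − end): Paleoproterozoic 900; Paleozoic 286.898; Mesoproterozoic 600; Paleoarchean 400; Eoarchean 431. The largest is Paleoproterozoic at 900 Myr.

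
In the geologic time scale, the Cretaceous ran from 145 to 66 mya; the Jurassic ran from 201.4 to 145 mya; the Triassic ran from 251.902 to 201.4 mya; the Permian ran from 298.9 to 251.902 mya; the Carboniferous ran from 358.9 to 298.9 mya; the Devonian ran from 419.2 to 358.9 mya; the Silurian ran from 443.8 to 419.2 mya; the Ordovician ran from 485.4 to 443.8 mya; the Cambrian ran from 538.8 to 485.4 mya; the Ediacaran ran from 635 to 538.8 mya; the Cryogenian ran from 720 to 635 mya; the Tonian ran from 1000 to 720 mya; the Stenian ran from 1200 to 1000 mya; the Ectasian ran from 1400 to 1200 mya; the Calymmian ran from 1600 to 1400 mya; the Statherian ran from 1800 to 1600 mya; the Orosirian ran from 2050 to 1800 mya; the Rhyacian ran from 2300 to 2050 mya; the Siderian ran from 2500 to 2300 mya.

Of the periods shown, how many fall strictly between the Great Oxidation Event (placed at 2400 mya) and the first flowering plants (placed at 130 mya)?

The older date is 2400 Ma and the younger is 130 Ma.
Periods with start < 2400 and end > 130 Ma: Rhyacian (2300–2050), Orosirian (2050–1800), Statherian (1800–1600), Calymmian (1600–1400), Ectasian (1400–1200), Stenian (1200–1000), Tonian (1000–720), Cryogenian (720–635), Ediacaran (635–538.8), Cambrian (538.8–485.4), Ordovician (485.4–443.8), Silurian (443.8–419.2), Devonian (419.2–358.9), Carboniferous (358.9–298.9), Permian (298.9–251.902), Triassic (251.902–201.4), Jurassic (201.4–145).
That is 17 complete periods.

17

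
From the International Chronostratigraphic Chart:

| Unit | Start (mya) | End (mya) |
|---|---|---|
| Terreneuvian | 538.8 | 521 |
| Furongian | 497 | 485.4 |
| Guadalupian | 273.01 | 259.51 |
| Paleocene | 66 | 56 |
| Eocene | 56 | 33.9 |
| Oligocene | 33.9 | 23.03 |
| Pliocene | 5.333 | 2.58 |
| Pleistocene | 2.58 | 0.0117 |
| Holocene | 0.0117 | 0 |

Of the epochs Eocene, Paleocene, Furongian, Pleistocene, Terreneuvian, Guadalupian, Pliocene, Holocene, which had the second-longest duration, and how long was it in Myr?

Start − end for each: Eocene 56 − 33.9 = 22.1; Paleocene 66 − 56 = 10; Furongian 497 − 485.4 = 11.6; Pleistocene 2.58 − 0.0117 = 2.5683; Terreneuvian 538.8 − 521 = 17.8; Guadalupian 273.01 − 259.51 = 13.5; Pliocene 5.333 − 2.58 = 2.753; Holocene 0.0117 − 0 = 0.0117.
Ranking these from longest: Eocene > Terreneuvian > Guadalupian > Furongian > Paleocene > Pliocene > Pleistocene > Holocene.
Position 2 in that ranking is Terreneuvian, which lasted 17.8 Myr.

Terreneuvian, 17.8 million years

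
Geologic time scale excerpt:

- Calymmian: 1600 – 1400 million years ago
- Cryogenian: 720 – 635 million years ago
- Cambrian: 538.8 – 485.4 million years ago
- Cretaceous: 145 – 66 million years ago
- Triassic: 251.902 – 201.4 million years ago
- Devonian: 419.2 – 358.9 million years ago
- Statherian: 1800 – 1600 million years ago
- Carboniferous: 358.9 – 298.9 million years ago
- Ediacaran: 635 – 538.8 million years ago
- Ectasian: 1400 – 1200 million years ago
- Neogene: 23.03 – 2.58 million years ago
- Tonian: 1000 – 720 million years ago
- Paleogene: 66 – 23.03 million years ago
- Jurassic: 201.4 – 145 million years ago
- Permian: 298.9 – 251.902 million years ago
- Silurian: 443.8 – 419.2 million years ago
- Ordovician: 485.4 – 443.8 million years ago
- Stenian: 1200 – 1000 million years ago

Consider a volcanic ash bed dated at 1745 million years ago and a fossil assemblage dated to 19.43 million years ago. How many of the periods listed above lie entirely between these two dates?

16

1745 Ma sits inside the Statherian (1800–1600) and 19.43 Ma inside the Neogene (23.03–2.58); neither of those is wholly between the two dates.
The listed periods lying completely between them are Calymmian, Ectasian, Stenian, Tonian, Cryogenian, Ediacaran, Cambrian, Ordovician, Silurian, Devonian, Carboniferous, Permian, Triassic, Jurassic, Cretaceous, Paleogene — 16 in all.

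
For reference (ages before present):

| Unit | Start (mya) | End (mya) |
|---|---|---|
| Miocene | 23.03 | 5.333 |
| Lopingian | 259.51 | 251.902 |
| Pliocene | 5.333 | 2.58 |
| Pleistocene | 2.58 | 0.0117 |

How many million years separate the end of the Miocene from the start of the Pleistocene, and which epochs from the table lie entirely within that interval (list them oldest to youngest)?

The Miocene closes at 5.333 Ma and the Pleistocene opens at 2.58 Ma, so the interval is 5.333 − 2.58 = 2.753 Myr.
An epoch fits inside if it starts at or after 5.333 Ma and ends at or before 2.58 Ma; oldest first that gives Pliocene.

2.753 million years; Pliocene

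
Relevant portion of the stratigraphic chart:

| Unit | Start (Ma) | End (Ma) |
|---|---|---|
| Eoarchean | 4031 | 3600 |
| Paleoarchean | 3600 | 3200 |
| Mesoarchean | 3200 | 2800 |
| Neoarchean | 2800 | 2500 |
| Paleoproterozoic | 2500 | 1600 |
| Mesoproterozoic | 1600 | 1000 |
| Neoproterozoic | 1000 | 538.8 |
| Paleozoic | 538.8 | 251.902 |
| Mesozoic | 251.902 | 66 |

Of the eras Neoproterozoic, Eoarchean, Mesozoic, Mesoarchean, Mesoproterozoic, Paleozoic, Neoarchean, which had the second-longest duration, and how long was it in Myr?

Durations: Neoproterozoic 461.2; Eoarchean 431; Mesozoic 185.902; Mesoarchean 400; Mesoproterozoic 600; Paleozoic 286.898; Neoarchean 300 Myr.
Sorted longest-first: Mesoproterozoic (600), Neoproterozoic (461.2), Eoarchean (431), Mesoarchean (400), Neoarchean (300), Paleozoic (286.898), Mesozoic (185.902).
The second longest is Neoproterozoic at 461.2 Myr.

Neoproterozoic, 461.2 million years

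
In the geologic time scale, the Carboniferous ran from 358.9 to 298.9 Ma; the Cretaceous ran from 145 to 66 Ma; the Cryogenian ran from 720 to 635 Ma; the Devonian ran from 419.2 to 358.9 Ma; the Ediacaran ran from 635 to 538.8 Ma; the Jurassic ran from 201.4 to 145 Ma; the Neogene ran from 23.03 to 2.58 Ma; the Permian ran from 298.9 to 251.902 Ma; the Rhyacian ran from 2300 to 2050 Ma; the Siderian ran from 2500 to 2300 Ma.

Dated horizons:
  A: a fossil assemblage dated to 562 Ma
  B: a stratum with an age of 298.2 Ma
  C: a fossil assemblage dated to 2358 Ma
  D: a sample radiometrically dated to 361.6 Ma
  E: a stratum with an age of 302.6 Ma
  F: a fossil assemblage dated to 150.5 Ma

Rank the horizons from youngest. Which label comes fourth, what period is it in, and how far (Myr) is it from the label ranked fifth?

D, in the Devonian; 200.4 million years to A

Sorted youngest-first by Ma: F (150.5), B (298.2), E (302.6), D (361.6), A (562), C (2358).
The fourth youngest is D at 361.6 Ma, which lies in 419.2–358.9 Ma: the Devonian.
The fifth youngest is A at 562 Ma; separation = |361.6 − 562| = 200.4 Myr.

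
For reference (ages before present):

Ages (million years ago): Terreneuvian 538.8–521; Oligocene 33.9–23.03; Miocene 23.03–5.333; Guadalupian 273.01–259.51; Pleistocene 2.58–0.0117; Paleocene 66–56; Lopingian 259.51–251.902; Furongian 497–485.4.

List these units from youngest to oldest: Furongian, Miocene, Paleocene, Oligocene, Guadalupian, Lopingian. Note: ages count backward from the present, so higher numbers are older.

Miocene, then Oligocene, then Paleocene, then Lopingian, then Guadalupian, then Furongian

Read off each span (Ma): Furongian 497–485.4; Miocene 23.03–5.333; Paleocene 66–56; Oligocene 33.9–23.03; Guadalupian 273.01–259.51; Lopingian 259.51–251.902.
Larger Ma is older, so oldest→youngest is Furongian, Guadalupian, Lopingian, Paleocene, Oligocene, Miocene; reverse it for youngest→oldest.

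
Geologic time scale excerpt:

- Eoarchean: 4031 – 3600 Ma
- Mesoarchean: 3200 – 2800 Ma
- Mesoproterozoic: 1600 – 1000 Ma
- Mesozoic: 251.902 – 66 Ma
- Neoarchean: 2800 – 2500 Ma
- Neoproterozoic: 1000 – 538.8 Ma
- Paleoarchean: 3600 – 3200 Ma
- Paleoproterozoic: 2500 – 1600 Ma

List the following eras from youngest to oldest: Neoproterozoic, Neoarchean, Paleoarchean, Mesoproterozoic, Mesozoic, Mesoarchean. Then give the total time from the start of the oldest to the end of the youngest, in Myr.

From the excerpt: Neoproterozoic 1000–538.8; Neoarchean 2800–2500; Paleoarchean 3600–3200; Mesoproterozoic 1600–1000; Mesozoic 251.902–66; Mesoarchean 3200–2800 (Ma).
Larger Ma is earlier, so the oldest is Paleoarchean and the youngest is Mesozoic; youngest to oldest: Mesozoic, Neoproterozoic, Mesoproterozoic, Neoarchean, Mesoarchean, Paleoarchean.
Oldest start 3600 minus youngest end 66 gives 3534 Myr overall.

Mesozoic, Neoproterozoic, Mesoproterozoic, Neoarchean, Mesoarchean, Paleoarchean; total span 3534 Myr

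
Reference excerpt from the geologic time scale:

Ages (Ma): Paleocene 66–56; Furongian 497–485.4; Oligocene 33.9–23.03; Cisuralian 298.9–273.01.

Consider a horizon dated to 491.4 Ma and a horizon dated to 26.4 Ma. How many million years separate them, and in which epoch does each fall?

Elapsed time: 491.4 − 26.4 = 465 Myr.
491.4 Ma lies within 497–485.4 Ma: Furongian.
26.4 Ma lies within 33.9–23.03 Ma: Oligocene.

465 million years apart; the first in the Furongian, the second in the Oligocene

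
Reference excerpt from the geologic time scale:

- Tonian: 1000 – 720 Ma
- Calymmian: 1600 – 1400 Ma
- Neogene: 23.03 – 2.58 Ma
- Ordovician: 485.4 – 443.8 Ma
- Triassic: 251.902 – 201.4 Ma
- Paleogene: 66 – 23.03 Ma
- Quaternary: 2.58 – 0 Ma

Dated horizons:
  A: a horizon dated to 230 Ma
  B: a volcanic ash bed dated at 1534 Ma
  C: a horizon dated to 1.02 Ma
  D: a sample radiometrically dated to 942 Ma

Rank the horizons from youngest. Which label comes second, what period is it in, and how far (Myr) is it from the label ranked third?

A, in the Triassic; 712 million years to D

Sorted youngest-first by Ma: C (1.02), A (230), D (942), B (1534).
The second youngest is A at 230 Ma, which lies in 251.902–201.4 Ma: the Triassic.
The third youngest is D at 942 Ma; separation = |230 − 942| = 712 Myr.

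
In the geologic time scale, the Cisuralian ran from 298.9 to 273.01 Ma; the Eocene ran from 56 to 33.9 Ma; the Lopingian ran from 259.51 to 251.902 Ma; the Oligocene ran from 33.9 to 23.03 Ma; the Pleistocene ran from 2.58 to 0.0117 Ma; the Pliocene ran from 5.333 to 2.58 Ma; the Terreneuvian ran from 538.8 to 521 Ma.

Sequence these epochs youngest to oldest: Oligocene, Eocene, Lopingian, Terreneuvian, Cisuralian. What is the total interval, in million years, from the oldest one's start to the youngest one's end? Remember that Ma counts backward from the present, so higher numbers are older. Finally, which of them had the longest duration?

From the excerpt: Oligocene 33.9–23.03; Eocene 56–33.9; Lopingian 259.51–251.902; Terreneuvian 538.8–521; Cisuralian 298.9–273.01 (Ma).
Larger Ma is earlier, so the oldest is Terreneuvian and the youngest is Oligocene; youngest to oldest: Oligocene, Eocene, Lopingian, Cisuralian, Terreneuvian.
Oldest start 538.8 minus youngest end 23.03 gives 515.77 Myr overall.
Individual lengths (start − end): Eocene 22.1; Oligocene 10.87; Terreneuvian 17.8; Lopingian 7.608; Cisuralian 25.89. The largest is Cisuralian at 25.89 Myr.

Oligocene, Eocene, Lopingian, Cisuralian, Terreneuvian; total span 515.77 Myr; longest is Cisuralian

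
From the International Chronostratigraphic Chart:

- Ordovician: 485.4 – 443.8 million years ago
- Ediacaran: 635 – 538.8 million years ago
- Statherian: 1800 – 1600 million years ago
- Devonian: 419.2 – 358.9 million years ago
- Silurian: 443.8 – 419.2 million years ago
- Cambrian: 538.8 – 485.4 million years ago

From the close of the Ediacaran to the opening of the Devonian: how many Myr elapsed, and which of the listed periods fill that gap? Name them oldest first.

End of Ediacaran = 538.8 Ma; start of Devonian = 419.2 Ma.
Gap = 538.8 − 419.2 = 119.6 Myr.
Periods wholly inside 538.8–419.2 Ma: Cambrian (538.8–485.4), Ordovician (485.4–443.8), Silurian (443.8–419.2).

119.6 million years; Cambrian, Ordovician, Silurian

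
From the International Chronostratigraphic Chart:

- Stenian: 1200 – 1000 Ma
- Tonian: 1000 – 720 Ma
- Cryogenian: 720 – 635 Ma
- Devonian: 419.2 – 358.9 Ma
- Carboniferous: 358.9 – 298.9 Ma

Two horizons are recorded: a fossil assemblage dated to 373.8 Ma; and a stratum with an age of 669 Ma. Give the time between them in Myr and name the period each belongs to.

Elapsed time: 669 − 373.8 = 295.2 Myr.
373.8 Ma lies within 419.2–358.9 Ma: Devonian.
669 Ma lies within 720–635 Ma: Cryogenian.

295.2 million years apart; the first in the Devonian, the second in the Cryogenian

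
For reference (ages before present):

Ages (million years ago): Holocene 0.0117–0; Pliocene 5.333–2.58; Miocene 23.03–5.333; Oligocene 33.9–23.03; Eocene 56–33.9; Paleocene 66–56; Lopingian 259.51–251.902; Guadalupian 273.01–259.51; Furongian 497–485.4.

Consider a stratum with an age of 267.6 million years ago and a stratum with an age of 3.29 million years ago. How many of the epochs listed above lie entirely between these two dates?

5

The older date is 267.6 Ma and the younger is 3.29 Ma.
Epochs with start < 267.6 and end > 3.29 Ma: Lopingian (259.51–251.902), Paleocene (66–56), Eocene (56–33.9), Oligocene (33.9–23.03), Miocene (23.03–5.333).
That is 5 complete epochs.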